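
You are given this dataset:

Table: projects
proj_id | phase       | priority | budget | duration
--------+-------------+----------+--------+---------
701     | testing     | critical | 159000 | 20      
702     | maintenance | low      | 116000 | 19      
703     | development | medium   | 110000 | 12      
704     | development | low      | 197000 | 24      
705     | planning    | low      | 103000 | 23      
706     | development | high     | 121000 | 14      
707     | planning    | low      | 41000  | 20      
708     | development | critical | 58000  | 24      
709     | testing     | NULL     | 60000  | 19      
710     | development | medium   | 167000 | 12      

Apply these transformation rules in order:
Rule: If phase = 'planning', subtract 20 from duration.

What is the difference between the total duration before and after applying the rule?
40

Step 1: Original sum of duration = 187
Step 2: 2 records have phase = 'planning'
Step 3: Each affected record changes by -20
Step 4: Total change = 2 × -20 = -40
Step 5: New sum = 187 + -40 = 147
Step 6: Difference = |147 - 187| = 40
        (Sum decreased by 40)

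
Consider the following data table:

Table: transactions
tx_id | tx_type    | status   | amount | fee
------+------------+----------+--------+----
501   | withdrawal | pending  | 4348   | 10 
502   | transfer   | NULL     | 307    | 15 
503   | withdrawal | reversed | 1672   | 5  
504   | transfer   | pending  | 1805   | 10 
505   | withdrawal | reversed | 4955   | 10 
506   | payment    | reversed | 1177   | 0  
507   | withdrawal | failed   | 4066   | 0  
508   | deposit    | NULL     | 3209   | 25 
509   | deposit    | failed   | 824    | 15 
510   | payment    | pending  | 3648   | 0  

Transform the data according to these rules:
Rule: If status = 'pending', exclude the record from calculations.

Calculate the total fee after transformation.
70

Step 1: Identify records where status = 'pending'
Step 2: The excluded records sum to 20
Step 3: Original total fee = 90
Step 4: Remaining total = 90 - 20 = 70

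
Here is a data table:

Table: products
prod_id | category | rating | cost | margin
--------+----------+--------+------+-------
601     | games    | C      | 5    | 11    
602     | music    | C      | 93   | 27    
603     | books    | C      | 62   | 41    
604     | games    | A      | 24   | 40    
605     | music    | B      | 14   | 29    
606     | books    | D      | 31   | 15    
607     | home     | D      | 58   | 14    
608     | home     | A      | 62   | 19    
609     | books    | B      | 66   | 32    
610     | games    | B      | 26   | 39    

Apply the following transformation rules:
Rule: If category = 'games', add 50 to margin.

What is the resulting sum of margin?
417

Step 1: Count records where category = 'games': 3
Step 2: Total bonus added: 3 × 50 = 150
Step 3: Original sum of margin: 267
Step 4: Final sum = 267 + 150 = 417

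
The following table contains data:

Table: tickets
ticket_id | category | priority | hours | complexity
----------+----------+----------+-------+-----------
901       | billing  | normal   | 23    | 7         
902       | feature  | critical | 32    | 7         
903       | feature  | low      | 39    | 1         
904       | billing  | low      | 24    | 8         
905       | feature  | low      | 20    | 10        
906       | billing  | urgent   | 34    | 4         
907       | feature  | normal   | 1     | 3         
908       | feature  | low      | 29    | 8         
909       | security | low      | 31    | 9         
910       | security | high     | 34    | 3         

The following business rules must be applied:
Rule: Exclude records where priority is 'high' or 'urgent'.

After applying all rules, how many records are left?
8

Step 1: Count records to exclude
  - 1 (high) + 1 (urgent) = 2 records
Step 2: Total records: 10
Step 3: Remaining = 10 - 2 = 8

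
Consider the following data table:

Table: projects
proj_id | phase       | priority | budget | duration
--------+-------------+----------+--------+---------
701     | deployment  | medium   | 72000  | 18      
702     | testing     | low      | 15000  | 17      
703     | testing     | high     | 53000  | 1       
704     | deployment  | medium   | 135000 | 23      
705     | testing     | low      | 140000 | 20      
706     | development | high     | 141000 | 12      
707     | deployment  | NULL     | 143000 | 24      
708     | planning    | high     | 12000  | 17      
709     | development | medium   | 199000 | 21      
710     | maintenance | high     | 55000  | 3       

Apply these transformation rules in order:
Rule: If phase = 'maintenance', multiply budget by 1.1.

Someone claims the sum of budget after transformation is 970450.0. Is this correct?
No, the correct result is 970500.0.

Step 1: Calculate the correct sum after transformation
Step 2: Apply multiplier 1.1 to records where phase = 'maintenance'
Step 3: Correct result = 970500.0
Step 4: Claimed result = 970450.0
Step 5: 970500.0 ≠ 970450.0
Conclusion: The claimed result is incorrect. The correct answer is 970500.0.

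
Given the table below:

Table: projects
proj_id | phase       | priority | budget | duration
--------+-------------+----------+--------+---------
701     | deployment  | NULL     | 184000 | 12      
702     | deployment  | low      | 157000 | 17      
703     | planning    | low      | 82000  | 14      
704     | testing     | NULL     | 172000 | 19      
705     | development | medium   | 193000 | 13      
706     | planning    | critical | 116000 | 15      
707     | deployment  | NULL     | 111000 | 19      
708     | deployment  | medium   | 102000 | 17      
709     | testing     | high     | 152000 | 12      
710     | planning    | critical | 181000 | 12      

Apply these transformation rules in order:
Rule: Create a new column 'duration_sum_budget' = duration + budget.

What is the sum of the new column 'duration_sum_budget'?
1450150

Step 1: For each record, compute duration + budget
Example calculations:
  12 + 184000 = 184012
  17 + 157000 = 157017
  14 + 82000 = 82014
  ...
Step 2: Sum all derived values
Step 3: Total = 1450150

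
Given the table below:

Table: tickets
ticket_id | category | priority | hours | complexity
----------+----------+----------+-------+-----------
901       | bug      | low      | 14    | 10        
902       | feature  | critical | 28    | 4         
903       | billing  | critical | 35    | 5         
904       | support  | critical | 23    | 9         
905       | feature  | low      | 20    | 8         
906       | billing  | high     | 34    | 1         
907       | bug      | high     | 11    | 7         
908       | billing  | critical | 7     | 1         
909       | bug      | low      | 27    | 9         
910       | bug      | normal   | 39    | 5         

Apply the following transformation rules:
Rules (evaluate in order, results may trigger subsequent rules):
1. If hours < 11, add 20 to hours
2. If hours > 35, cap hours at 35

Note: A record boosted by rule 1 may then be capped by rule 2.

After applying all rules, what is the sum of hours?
254

Step 1: Apply rule 1 to records with hours < 11
  - 1 records get bonus of 20
  - Of these, 0 records then exceed 35 and get capped
Step 2: Apply rule 2 to records with hours > 35
  - 1 records (original) are capped
Step 3: Calculate final sum = 254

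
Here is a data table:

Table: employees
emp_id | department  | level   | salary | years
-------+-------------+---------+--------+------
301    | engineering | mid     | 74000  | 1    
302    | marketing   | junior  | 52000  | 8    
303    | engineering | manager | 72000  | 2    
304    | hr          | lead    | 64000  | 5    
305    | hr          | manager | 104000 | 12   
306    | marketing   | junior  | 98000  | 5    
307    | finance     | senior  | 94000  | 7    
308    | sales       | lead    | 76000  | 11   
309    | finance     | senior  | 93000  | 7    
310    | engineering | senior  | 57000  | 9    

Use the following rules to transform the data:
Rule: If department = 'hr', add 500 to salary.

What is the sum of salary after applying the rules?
785000

Step 1: Count records where department = 'hr': 2
Step 2: Total bonus added: 2 × 500 = 1000
Step 3: Original sum of salary: 784000
Step 4: Final sum = 784000 + 1000 = 785000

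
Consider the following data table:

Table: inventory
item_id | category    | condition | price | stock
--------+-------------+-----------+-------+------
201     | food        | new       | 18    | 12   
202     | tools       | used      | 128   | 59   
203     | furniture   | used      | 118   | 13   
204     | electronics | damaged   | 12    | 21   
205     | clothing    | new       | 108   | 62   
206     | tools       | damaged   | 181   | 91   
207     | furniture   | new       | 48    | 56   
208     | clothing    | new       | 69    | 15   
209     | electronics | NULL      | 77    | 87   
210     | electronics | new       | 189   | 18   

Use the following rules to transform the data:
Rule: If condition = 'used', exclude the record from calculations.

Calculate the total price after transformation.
702

Step 1: Identify records where condition = 'used'
Step 2: The excluded records sum to 246
Step 3: Original total price = 948
Step 4: Remaining total = 948 - 246 = 702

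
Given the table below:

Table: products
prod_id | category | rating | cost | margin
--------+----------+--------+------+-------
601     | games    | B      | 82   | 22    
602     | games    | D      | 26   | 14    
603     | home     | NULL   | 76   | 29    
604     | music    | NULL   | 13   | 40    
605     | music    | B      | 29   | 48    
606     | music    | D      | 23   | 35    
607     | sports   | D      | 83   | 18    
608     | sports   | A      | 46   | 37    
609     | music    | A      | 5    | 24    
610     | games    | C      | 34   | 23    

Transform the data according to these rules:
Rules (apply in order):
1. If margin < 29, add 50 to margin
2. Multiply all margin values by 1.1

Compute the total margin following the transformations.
594.0

Step 1: Apply Rule 1 - Add 50 to records with margin < 29
  - 5 records affected: 101 + (5 × 50) = 351
  - Unaffected records: 189
  - Sum after Rule 1: 540
Step 2: Apply Rule 2 - Multiply all by 1.1
  - 540 × 1.1 = 594.0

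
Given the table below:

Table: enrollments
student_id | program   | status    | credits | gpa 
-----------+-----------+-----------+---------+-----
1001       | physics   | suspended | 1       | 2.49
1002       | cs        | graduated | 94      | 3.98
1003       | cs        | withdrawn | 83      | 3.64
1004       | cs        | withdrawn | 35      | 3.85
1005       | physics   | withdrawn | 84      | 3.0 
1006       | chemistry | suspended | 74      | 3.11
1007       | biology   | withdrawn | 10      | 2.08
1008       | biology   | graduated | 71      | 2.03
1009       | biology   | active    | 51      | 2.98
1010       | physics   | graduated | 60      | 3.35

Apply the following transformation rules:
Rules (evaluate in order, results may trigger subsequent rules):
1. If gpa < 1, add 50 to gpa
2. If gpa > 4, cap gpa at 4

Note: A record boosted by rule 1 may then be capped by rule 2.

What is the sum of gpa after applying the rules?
30.51

Step 1: Apply rule 1 to records with gpa < 1
  - 0 records get bonus of 50
  - Of these, 0 records then exceed 4 and get capped
Step 2: Apply rule 2 to records with gpa > 4
  - 0 records (original) are capped
Step 3: Calculate final sum = 30.51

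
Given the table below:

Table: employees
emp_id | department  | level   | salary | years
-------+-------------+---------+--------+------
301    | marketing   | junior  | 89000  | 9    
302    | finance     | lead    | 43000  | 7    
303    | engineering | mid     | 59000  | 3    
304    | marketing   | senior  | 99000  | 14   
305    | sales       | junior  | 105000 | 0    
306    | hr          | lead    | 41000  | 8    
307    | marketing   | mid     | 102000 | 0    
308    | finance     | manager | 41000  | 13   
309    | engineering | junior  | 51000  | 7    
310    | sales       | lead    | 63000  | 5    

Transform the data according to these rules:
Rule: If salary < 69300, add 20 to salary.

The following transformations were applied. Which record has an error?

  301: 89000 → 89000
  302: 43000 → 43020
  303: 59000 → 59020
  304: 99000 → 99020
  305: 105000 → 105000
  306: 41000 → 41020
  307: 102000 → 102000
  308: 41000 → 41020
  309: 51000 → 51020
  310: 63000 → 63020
Record 304 has an error. The correct transformed value should be 99000, not 99020.

Step 1: Check each record against the rule
Step 2: Record 304 has salary = 99000
Step 3: Since 99000 >= 69300, the bonus should not have been applied
Step 4: Correct value = 99000, but claimed value = 99020
Conclusion: Record 304 has the error.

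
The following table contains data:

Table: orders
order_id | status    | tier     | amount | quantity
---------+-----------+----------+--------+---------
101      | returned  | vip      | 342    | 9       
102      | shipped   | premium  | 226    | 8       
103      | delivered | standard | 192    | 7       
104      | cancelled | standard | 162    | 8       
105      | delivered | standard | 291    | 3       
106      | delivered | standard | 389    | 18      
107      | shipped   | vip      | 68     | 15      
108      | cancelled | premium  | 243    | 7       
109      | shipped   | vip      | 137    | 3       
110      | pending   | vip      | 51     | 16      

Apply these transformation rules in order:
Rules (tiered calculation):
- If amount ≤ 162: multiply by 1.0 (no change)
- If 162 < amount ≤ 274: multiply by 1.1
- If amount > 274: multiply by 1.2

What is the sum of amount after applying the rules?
2371.5

Step 1: Tier 1 (amount ≤ 162): 4 records, sum = 418 × 1.0 = 418.0
Step 2: Tier 2 (162 < amount ≤ 274): 3 records, sum = 661 × 1.1 = 727.1
Step 3: Tier 3 (amount > 274): 3 records, sum = 1022 × 1.2 = 1226.4
Step 4: Final sum = 418.0 + 727.1 + 1226.4 = 2371.5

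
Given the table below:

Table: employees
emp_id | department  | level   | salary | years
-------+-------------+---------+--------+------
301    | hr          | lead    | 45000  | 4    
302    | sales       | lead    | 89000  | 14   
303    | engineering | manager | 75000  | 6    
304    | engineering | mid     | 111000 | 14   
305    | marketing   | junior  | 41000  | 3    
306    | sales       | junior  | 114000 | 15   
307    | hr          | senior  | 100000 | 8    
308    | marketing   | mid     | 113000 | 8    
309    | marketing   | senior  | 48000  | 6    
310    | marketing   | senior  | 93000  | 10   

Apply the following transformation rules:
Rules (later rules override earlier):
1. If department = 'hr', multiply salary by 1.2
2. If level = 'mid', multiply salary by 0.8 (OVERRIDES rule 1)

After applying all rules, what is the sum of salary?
813200.0

Step 1: Rule 2 takes priority for records with level = 'mid'
  - 2 records: 224000 × 0.8 = 179200.0
Step 2: Rule 1 applies to remaining records with department = 'hr'
  - 2 records: 145000 × 1.2 = 174000.0
Step 3: Other records unchanged: 460000
Step 4: Final sum = 179200.0 + 174000.0 + 460000 = 813200.0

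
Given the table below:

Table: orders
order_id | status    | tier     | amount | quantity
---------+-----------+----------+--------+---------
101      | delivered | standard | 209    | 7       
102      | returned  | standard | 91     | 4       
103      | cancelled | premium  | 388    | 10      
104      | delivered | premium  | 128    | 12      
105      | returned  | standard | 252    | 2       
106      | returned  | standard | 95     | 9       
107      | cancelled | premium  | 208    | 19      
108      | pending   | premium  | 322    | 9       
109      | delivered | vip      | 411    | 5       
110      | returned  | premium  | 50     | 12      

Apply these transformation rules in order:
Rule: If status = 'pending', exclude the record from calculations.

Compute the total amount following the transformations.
1832

Step 1: Identify records where status = 'pending'
Step 2: The excluded records sum to 322
Step 3: Original total amount = 2154
Step 4: Remaining total = 2154 - 322 = 1832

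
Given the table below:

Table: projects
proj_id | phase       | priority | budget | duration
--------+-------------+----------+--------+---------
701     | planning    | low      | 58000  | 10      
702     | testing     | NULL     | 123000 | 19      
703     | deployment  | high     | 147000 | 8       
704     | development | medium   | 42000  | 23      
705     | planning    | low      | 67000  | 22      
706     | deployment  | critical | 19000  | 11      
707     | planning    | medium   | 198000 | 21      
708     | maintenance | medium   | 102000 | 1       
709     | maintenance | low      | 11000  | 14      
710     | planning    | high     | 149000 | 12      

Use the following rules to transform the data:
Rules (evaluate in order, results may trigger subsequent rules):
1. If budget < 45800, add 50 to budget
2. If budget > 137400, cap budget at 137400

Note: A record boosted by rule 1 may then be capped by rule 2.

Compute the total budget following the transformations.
834350

Step 1: Apply rule 1 to records with budget < 45800
  - 3 records get bonus of 50
  - Of these, 0 records then exceed 137400 and get capped
Step 2: Apply rule 2 to records with budget > 137400
  - 3 records (original) are capped
Step 3: Calculate final sum = 834350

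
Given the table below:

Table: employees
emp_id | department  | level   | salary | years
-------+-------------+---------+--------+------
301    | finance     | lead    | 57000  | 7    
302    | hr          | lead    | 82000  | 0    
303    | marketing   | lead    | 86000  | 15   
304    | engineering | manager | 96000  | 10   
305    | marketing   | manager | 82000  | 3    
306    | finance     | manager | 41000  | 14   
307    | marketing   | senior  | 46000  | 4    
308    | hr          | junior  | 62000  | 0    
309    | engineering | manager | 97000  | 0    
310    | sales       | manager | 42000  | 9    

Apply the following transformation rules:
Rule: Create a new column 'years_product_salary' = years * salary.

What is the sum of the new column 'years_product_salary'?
4031000

Step 1: For each record, compute years * salary
Example calculations:
  7 * 57000 = 399000
  0 * 82000 = 0
  15 * 86000 = 1290000
  ...
Step 2: Sum all derived values
Step 3: Total = 4031000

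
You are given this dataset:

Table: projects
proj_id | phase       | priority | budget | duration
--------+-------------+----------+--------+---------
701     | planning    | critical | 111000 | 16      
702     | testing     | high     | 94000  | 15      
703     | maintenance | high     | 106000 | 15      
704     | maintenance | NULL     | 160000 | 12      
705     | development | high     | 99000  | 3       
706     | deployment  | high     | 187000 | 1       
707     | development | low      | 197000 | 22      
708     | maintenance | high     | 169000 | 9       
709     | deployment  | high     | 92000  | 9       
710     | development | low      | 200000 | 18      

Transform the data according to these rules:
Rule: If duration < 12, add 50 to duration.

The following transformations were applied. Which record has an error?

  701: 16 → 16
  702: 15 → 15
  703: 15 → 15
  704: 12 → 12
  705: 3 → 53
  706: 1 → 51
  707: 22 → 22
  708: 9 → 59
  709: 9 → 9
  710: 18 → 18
Record 709 has an error. The correct transformed value should be 59, not 9.

Step 1: Check each record against the rule
Step 2: Record 709 has duration = 9
Step 3: Since 9 < 12, the bonus should have been applied
Step 4: Correct value = 59, but claimed value = 9
Conclusion: Record 709 has the error.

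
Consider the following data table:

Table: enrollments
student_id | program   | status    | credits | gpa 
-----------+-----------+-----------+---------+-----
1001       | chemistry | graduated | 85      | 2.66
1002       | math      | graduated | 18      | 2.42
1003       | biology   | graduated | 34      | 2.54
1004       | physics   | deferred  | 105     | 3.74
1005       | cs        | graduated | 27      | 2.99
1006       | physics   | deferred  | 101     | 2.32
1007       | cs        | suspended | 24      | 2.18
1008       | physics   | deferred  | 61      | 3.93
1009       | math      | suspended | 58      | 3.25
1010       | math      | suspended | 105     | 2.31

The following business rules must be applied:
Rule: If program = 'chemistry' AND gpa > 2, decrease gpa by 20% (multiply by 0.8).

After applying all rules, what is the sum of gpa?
27.81

Step 1: Find records where program = 'chemistry' AND gpa > 2
Step 2: 1 records match, summing to 2.66
Step 3: After multiplier: 2.66 × 0.8 = 2.13
Step 4: Unaffected records sum: 25.68
Step 5: Final sum = 2.13 + 25.68 = 27.81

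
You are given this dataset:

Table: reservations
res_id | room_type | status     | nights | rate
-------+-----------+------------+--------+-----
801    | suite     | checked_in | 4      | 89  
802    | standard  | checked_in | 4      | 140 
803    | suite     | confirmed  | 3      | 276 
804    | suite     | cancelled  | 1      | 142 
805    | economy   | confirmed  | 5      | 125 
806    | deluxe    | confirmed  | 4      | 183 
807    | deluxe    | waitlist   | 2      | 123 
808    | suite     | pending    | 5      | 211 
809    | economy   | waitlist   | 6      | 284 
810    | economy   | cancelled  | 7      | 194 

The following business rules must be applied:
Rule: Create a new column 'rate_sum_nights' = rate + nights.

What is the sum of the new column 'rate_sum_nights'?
1808

Step 1: For each record, compute rate + nights
Example calculations:
  89 + 4 = 93
  140 + 4 = 144
  276 + 3 = 279
  ...
Step 2: Sum all derived values
Step 3: Total = 1808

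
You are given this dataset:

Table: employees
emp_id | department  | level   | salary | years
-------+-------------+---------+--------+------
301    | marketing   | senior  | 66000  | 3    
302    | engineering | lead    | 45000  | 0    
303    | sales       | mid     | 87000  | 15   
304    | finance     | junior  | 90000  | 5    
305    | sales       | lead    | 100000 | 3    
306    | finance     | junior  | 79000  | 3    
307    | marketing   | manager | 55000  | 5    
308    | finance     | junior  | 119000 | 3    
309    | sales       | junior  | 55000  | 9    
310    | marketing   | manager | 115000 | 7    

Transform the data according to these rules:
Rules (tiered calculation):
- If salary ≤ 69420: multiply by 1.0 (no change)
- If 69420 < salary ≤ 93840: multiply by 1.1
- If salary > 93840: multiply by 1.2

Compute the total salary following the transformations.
903400.0

Step 1: Tier 1 (salary ≤ 69420): 4 records, sum = 221000 × 1.0 = 221000.0
Step 2: Tier 2 (69420 < salary ≤ 93840): 3 records, sum = 256000 × 1.1 = 281600.0
Step 3: Tier 3 (salary > 93840): 3 records, sum = 334000 × 1.2 = 400800.0
Step 4: Final sum = 221000.0 + 281600.0 + 400800.0 = 903400.0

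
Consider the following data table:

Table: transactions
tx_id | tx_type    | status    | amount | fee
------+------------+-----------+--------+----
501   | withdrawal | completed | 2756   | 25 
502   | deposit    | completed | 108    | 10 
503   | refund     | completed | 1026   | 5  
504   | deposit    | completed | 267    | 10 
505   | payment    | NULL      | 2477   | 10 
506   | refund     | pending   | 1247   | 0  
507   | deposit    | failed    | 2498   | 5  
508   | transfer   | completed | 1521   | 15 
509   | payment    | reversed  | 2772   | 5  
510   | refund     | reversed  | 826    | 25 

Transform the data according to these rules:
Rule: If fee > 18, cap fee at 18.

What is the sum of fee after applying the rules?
96

Step 1: 2 records have fee > 18
Step 2: These records originally summed to 50
Step 3: After capping: 2 × 18 = 36
Step 4: Unaffected records sum: 60
Step 5: Final sum = 36 + 60 = 96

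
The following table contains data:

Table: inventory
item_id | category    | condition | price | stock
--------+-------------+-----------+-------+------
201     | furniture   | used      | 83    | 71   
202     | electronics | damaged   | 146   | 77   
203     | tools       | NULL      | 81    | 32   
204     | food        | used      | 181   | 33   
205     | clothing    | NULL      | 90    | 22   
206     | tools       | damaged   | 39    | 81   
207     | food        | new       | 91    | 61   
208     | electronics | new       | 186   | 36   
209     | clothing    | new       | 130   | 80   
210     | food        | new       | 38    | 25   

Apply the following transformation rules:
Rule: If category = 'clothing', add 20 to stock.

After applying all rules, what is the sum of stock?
558

Step 1: Count records where category = 'clothing': 2
Step 2: Total bonus added: 2 × 20 = 40
Step 3: Original sum of stock: 518
Step 4: Final sum = 518 + 40 = 558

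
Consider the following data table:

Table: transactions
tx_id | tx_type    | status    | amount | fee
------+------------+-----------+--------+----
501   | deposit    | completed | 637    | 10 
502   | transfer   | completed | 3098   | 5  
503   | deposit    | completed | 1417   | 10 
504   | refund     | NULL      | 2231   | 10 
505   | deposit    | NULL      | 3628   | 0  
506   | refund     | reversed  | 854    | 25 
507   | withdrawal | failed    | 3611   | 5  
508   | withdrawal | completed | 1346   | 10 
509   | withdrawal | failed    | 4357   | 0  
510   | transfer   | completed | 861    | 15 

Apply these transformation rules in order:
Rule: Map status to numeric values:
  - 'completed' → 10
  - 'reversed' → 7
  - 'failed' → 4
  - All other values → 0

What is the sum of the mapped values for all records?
65

Step 1: Apply mapping to each record
Step 2: Count by status:
  'completed': 5 records × 10 = 50
  'reversed': 1 records × 7 = 7
  'failed': 2 records × 4 = 8
Step 3: Sum all mapped values = 65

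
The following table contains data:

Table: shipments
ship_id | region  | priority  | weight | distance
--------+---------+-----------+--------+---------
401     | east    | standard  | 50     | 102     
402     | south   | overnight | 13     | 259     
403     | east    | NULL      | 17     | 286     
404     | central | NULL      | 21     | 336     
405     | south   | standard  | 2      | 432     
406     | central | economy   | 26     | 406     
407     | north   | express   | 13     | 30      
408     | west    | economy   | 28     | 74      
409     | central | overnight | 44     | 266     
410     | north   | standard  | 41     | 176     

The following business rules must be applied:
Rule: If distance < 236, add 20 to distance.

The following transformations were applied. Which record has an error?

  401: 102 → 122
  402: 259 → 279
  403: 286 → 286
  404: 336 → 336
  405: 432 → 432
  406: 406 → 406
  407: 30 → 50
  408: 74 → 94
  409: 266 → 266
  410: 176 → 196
Record 402 has an error. The correct transformed value should be 259, not 279.

Step 1: Check each record against the rule
Step 2: Record 402 has distance = 259
Step 3: Since 259 >= 236, the bonus should not have been applied
Step 4: Correct value = 259, but claimed value = 279
Conclusion: Record 402 has the error.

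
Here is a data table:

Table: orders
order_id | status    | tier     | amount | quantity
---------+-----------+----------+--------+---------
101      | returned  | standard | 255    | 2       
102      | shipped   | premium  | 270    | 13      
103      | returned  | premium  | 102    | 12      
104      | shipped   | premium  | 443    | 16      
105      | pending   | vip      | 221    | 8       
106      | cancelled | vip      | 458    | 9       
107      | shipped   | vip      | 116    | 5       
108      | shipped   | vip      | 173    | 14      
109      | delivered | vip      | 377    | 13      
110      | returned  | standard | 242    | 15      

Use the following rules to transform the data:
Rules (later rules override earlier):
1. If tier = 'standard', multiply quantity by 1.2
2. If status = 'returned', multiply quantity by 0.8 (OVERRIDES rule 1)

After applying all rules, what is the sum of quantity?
101.2

Step 1: Rule 2 takes priority for records with status = 'returned'
  - 3 records: 29 × 0.8 = 23.2
Step 2: Rule 1 applies to remaining records with tier = 'standard'
  - 0 records: 0 × 1.2 = 0.0
Step 3: Other records unchanged: 78
Step 4: Final sum = 23.2 + 0.0 + 78 = 101.2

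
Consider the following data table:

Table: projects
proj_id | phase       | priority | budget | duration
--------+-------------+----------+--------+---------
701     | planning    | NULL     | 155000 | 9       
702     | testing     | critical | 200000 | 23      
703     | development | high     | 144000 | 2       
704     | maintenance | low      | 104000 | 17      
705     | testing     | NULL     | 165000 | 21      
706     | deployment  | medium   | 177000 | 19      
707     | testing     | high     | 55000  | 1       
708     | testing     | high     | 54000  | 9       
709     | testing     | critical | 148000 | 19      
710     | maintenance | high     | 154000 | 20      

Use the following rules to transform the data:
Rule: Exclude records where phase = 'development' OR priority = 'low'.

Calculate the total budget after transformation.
1108000

Step 1: Find records where phase = 'development' OR priority = 'low'
Step 2: 2 records match, summing to 248000
Step 3: Original sum: 1356000
Step 4: Remaining sum = 1356000 - 248000 = 1108000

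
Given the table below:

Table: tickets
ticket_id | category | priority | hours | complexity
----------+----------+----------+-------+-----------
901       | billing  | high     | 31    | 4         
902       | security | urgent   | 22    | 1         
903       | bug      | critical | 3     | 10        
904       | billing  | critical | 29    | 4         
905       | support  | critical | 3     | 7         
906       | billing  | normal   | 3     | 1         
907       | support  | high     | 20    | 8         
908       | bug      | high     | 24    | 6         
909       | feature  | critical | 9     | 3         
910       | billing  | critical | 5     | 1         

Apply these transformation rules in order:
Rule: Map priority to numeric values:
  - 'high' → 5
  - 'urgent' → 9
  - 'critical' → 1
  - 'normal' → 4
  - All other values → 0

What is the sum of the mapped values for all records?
33

Step 1: Apply mapping to each record
Step 2: Count by status:
  'high': 3 records × 5 = 15
  'urgent': 1 records × 9 = 9
  'critical': 5 records × 1 = 5
  'normal': 1 records × 4 = 4
Step 3: Sum all mapped values = 33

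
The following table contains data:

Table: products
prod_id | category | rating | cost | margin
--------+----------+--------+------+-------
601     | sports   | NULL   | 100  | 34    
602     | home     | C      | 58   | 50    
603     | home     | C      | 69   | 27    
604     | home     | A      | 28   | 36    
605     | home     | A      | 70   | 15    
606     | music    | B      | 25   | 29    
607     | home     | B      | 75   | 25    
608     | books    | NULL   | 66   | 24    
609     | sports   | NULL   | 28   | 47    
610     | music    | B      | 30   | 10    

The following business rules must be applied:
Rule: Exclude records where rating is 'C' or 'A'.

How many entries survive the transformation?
6

Step 1: Count records to exclude
  - 2 (C) + 2 (A) = 4 records
Step 2: Total records: 10
Step 3: Remaining = 10 - 4 = 6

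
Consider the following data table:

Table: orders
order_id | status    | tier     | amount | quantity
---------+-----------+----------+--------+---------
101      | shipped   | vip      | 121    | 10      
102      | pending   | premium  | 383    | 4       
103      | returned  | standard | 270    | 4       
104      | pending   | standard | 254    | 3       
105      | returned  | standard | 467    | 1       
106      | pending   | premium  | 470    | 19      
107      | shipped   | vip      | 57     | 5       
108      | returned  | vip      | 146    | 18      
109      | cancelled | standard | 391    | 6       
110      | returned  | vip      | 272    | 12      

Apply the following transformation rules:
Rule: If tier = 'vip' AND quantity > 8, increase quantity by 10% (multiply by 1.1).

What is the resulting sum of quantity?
86.0

Step 1: Find records where tier = 'vip' AND quantity > 8
Step 2: 3 records match, summing to 40
Step 3: After multiplier: 40 × 1.1 = 44.0
Step 4: Unaffected records sum: 42
Step 5: Final sum = 44.0 + 42 = 86.0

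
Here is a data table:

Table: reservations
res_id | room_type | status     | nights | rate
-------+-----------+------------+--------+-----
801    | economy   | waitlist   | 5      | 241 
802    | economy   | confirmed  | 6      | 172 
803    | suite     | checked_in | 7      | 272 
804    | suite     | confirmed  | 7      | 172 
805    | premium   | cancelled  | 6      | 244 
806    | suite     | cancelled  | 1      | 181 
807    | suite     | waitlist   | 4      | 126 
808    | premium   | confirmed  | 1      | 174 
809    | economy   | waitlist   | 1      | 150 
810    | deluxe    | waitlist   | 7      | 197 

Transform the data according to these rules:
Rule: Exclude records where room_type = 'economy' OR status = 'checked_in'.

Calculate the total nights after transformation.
26

Step 1: Find records where room_type = 'economy' OR status = 'checked_in'
Step 2: 4 records match, summing to 19
Step 3: Original sum: 45
Step 4: Remaining sum = 45 - 19 = 26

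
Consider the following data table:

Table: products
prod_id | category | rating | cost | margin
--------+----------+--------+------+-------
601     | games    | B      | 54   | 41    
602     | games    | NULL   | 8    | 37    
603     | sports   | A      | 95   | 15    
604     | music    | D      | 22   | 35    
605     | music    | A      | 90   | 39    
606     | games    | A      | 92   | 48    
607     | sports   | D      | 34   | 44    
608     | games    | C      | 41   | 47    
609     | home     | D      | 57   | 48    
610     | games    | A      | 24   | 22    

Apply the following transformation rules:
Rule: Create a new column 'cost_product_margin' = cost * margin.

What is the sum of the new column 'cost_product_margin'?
19318

Step 1: For each record, compute cost * margin
Example calculations:
  54 * 41 = 2214
  8 * 37 = 296
  95 * 15 = 1425
  ...
Step 2: Sum all derived values
Step 3: Total = 19318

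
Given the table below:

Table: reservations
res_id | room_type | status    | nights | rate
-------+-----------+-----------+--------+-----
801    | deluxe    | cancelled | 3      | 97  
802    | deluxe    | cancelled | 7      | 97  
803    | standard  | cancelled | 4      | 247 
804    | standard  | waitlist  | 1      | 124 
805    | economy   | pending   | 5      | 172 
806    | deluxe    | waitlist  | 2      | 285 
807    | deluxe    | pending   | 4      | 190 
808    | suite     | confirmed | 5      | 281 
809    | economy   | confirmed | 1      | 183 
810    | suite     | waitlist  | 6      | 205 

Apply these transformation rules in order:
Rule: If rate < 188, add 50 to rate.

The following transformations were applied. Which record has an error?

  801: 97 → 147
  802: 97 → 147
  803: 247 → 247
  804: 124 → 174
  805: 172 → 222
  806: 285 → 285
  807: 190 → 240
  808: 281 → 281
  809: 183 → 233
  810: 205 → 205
Record 807 has an error. The correct transformed value should be 190, not 240.

Step 1: Check each record against the rule
Step 2: Record 807 has rate = 190
Step 3: Since 190 >= 188, the bonus should not have been applied
Step 4: Correct value = 190, but claimed value = 240
Conclusion: Record 807 has the error.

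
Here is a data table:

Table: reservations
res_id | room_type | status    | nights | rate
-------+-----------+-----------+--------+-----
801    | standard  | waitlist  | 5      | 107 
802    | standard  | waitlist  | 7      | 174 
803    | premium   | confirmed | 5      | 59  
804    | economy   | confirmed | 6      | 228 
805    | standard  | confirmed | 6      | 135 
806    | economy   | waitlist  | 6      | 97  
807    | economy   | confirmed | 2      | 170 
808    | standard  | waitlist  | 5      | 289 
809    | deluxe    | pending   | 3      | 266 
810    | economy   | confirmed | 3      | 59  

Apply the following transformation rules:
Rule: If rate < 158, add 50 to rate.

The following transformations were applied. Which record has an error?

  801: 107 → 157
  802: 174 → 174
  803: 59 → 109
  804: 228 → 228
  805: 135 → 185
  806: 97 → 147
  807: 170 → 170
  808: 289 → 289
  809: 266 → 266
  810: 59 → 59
Record 810 has an error. The correct transformed value should be 109, not 59.

Step 1: Check each record against the rule
Step 2: Record 810 has rate = 59
Step 3: Since 59 < 158, the bonus should have been applied
Step 4: Correct value = 109, but claimed value = 59
Conclusion: Record 810 has the error.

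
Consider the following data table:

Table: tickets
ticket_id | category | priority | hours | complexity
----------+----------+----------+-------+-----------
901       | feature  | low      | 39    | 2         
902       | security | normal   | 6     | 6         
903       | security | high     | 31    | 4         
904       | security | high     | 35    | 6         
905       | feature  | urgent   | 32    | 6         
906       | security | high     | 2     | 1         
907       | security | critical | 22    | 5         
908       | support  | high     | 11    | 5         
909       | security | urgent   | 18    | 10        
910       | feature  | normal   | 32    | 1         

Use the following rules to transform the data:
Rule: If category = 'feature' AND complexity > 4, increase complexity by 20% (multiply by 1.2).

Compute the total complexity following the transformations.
47.2

Step 1: Find records where category = 'feature' AND complexity > 4
Step 2: 1 records match, summing to 6
Step 3: After multiplier: 6 × 1.2 = 7.2
Step 4: Unaffected records sum: 40
Step 5: Final sum = 7.2 + 40 = 47.2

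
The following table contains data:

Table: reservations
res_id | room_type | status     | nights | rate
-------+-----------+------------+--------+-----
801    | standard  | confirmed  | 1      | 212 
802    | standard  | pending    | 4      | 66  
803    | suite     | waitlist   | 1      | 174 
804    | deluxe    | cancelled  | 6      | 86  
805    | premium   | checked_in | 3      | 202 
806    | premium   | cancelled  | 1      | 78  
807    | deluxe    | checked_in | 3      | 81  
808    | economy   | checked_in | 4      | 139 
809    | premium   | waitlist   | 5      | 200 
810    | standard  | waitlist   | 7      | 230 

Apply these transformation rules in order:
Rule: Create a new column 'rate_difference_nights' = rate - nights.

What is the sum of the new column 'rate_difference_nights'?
1433

Step 1: For each record, compute rate - nights
Example calculations:
  212 - 1 = 211
  66 - 4 = 62
  174 - 1 = 173
  ...
Step 2: Sum all derived values
Step 3: Total = 1433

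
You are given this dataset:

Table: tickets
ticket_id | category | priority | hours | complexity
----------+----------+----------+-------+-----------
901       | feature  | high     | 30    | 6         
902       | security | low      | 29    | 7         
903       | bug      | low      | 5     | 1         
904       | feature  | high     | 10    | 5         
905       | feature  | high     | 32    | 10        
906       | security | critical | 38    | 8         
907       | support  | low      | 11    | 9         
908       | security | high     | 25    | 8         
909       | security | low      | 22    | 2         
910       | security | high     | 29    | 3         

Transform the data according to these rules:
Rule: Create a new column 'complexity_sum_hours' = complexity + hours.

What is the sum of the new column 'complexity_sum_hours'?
290

Step 1: For each record, compute complexity + hours
Example calculations:
  6 + 30 = 36
  7 + 29 = 36
  1 + 5 = 6
  ...
Step 2: Sum all derived values
Step 3: Total = 290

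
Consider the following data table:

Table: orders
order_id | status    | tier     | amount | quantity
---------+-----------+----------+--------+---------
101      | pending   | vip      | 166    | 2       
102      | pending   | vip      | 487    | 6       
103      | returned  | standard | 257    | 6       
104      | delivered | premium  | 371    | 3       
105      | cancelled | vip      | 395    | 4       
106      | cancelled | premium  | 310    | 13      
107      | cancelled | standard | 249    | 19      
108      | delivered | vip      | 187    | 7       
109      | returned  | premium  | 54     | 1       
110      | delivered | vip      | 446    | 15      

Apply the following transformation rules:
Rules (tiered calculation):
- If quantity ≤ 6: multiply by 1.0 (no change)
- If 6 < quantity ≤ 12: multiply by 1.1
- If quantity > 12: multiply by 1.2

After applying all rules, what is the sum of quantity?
86.1

Step 1: Tier 1 (quantity ≤ 6): 6 records, sum = 22 × 1.0 = 22.0
Step 2: Tier 2 (6 < quantity ≤ 12): 1 records, sum = 7 × 1.1 = 7.7
Step 3: Tier 3 (quantity > 12): 3 records, sum = 47 × 1.2 = 56.4
Step 4: Final sum = 22.0 + 7.7 + 56.4 = 86.1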